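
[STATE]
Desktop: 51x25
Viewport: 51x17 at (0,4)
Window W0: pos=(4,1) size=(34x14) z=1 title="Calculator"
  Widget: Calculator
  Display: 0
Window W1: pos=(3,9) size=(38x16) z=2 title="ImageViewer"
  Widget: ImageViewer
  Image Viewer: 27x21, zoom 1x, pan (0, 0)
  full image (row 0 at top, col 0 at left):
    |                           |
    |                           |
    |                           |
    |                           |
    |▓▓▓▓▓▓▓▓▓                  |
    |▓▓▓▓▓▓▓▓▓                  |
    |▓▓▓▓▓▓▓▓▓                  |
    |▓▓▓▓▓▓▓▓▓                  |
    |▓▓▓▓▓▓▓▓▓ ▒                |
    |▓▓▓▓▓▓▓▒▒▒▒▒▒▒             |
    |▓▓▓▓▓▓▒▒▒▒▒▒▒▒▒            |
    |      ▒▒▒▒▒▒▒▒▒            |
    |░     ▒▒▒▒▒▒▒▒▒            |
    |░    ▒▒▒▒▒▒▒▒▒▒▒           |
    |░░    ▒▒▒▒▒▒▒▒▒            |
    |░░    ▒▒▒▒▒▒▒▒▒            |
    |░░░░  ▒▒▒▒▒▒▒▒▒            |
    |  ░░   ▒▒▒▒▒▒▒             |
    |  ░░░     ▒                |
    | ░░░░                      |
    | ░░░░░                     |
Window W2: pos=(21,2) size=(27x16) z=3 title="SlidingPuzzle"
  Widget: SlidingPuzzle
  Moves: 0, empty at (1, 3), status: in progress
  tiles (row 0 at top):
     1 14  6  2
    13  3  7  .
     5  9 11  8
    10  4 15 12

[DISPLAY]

    ┃                ┠─────────────────────────┨   
    ┃┌───┬───┬───┬───┃┌────┬────┬────┬────┐    ┃   
    ┃│ 7 │ 8 │ 9 │ ÷ ┃│  1 │ 14 │  6 │  2 │    ┃   
    ┃├───┼───┼───┼───┃├────┼────┼────┼────┤    ┃   
    ┃│ 4 │ 5 │ 6 │ × ┃│ 13 │  3 │  7 │    │    ┃   
   ┏━━━━━━━━━━━━━━━━━┃├────┼────┼────┼────┤    ┃   
   ┃ ImageViewer     ┃│  5 │  9 │ 11 │  8 │    ┃   
   ┠─────────────────┃├────┼────┼────┼────┤    ┃   
   ┃                 ┃│ 10 │  4 │ 15 │ 12 │    ┃   
   ┃                 ┃└────┴────┴────┴────┘    ┃   
   ┃                 ┃Moves: 0                 ┃   
   ┃                 ┃                         ┃   
   ┃▓▓▓▓▓▓▓▓▓        ┃                         ┃   
   ┃▓▓▓▓▓▓▓▓▓        ┗━━━━━━━━━━━━━━━━━━━━━━━━━┛   
   ┃▓▓▓▓▓▓▓▓▓                           ┃          
   ┃▓▓▓▓▓▓▓▓▓                           ┃          
   ┃▓▓▓▓▓▓▓▓▓ ▒                         ┃          


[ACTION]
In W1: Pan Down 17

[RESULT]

    ┃                ┠─────────────────────────┨   
    ┃┌───┬───┬───┬───┃┌────┬────┬────┬────┐    ┃   
    ┃│ 7 │ 8 │ 9 │ ÷ ┃│  1 │ 14 │  6 │  2 │    ┃   
    ┃├───┼───┼───┼───┃├────┼────┼────┼────┤    ┃   
    ┃│ 4 │ 5 │ 6 │ × ┃│ 13 │  3 │  7 │    │    ┃   
   ┏━━━━━━━━━━━━━━━━━┃├────┼────┼────┼────┤    ┃   
   ┃ ImageViewer     ┃│  5 │  9 │ 11 │  8 │    ┃   
   ┠─────────────────┃├────┼────┼────┼────┤    ┃   
   ┃  ░░   ▒▒▒▒▒▒▒   ┃│ 10 │  4 │ 15 │ 12 │    ┃   
   ┃  ░░░     ▒      ┃└────┴────┴────┴────┘    ┃   
   ┃ ░░░░            ┃Moves: 0                 ┃   
   ┃ ░░░░░           ┃                         ┃   
   ┃                 ┃                         ┃   
   ┃                 ┗━━━━━━━━━━━━━━━━━━━━━━━━━┛   
   ┃                                    ┃          
   ┃                                    ┃          
   ┃                                    ┃          


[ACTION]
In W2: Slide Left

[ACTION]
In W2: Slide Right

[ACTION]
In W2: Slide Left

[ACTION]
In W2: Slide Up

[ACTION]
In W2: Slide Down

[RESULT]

    ┃                ┠─────────────────────────┨   
    ┃┌───┬───┬───┬───┃┌────┬────┬────┬────┐    ┃   
    ┃│ 7 │ 8 │ 9 │ ÷ ┃│  1 │ 14 │  6 │  2 │    ┃   
    ┃├───┼───┼───┼───┃├────┼────┼────┼────┤    ┃   
    ┃│ 4 │ 5 │ 6 │ × ┃│ 13 │  3 │  7 │    │    ┃   
   ┏━━━━━━━━━━━━━━━━━┃├────┼────┼────┼────┤    ┃   
   ┃ ImageViewer     ┃│  5 │  9 │ 11 │  8 │    ┃   
   ┠─────────────────┃├────┼────┼────┼────┤    ┃   
   ┃  ░░   ▒▒▒▒▒▒▒   ┃│ 10 │  4 │ 15 │ 12 │    ┃   
   ┃  ░░░     ▒      ┃└────┴────┴────┴────┘    ┃   
   ┃ ░░░░            ┃Moves: 4                 ┃   
   ┃ ░░░░░           ┃                         ┃   
   ┃                 ┃                         ┃   
   ┃                 ┗━━━━━━━━━━━━━━━━━━━━━━━━━┛   
   ┃                                    ┃          
   ┃                                    ┃          
   ┃                                    ┃          


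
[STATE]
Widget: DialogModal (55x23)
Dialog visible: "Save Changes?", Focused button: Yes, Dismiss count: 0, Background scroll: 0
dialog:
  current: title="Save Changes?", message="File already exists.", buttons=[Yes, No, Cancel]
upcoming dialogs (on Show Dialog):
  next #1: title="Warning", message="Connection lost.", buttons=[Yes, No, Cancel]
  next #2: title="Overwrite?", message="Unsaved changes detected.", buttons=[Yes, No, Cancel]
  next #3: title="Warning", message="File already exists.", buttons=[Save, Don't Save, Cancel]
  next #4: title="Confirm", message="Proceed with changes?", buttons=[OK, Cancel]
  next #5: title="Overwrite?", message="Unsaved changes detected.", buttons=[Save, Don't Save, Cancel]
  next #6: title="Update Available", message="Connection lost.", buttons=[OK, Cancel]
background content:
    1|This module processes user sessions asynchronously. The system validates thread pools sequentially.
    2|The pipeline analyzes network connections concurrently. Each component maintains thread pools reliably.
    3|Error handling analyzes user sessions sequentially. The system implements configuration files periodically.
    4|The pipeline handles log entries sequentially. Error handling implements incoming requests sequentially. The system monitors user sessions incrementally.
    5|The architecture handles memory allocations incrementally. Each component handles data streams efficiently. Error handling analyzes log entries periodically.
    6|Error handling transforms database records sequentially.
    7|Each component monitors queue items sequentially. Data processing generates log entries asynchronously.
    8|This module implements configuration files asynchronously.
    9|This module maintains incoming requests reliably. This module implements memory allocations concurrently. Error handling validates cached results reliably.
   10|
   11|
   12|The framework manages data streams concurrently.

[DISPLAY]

This module processes user sessions asynchronously. The
The pipeline analyzes network connections concurrently.
Error handling analyzes user sessions sequentially. The
The pipeline handles log entries sequentially. Error ha
The architecture handles memory allocations incremental
Error handling transforms database records sequentially
Each component monitors queue items sequentially. Data 
This module implements configuration files asynchronous
This module maintains incoming requests reliably. This 
               ┌──────────────────────┐                
               │    Save Changes?     │                
The framework m│ File already exists. │urrently.       
               │ [Yes]  No   Cancel   │                
               └──────────────────────┘                
                                                       
                                                       
                                                       
                                                       
                                                       
                                                       
                                                       
                                                       
                                                       


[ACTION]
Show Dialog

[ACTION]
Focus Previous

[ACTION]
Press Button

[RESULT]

This module processes user sessions asynchronously. The
The pipeline analyzes network connections concurrently.
Error handling analyzes user sessions sequentially. The
The pipeline handles log entries sequentially. Error ha
The architecture handles memory allocations incremental
Error handling transforms database records sequentially
Each component monitors queue items sequentially. Data 
This module implements configuration files asynchronous
This module maintains incoming requests reliably. This 
                                                       
                                                       
The framework manages data streams concurrently.       
                                                       
                                                       
                                                       
                                                       
                                                       
                                                       
                                                       
                                                       
                                                       
                                                       
                                                       


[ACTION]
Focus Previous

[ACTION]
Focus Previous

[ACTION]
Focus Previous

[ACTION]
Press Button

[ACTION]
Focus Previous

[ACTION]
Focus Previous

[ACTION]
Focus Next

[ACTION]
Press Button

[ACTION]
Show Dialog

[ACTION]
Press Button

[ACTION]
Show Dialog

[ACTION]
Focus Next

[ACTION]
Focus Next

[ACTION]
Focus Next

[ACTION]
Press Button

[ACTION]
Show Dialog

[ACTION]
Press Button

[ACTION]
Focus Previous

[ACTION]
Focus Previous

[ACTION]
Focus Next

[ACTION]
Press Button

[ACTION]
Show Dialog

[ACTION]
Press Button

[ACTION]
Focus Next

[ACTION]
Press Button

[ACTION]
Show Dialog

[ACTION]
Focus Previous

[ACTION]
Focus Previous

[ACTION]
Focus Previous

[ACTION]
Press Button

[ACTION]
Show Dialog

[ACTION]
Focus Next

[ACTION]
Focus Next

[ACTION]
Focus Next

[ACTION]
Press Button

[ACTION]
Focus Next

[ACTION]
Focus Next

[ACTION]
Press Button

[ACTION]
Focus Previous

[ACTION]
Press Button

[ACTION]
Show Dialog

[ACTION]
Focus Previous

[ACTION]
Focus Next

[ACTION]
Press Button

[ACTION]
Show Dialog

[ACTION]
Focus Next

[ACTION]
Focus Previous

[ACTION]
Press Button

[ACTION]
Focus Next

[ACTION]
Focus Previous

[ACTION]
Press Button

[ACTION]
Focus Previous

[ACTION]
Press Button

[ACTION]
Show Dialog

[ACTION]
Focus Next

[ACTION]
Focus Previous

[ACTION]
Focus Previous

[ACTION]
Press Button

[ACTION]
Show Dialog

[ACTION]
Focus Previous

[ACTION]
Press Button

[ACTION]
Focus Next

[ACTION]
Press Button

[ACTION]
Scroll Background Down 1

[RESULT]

The pipeline analyzes network connections concurrently.
Error handling analyzes user sessions sequentially. The
The pipeline handles log entries sequentially. Error ha
The architecture handles memory allocations incremental
Error handling transforms database records sequentially
Each component monitors queue items sequentially. Data 
This module implements configuration files asynchronous
This module maintains incoming requests reliably. This 
                                                       
                                                       
The framework manages data streams concurrently.       
                                                       
                                                       
                                                       
                                                       
                                                       
                                                       
                                                       
                                                       
                                                       
                                                       
                                                       
                                                       


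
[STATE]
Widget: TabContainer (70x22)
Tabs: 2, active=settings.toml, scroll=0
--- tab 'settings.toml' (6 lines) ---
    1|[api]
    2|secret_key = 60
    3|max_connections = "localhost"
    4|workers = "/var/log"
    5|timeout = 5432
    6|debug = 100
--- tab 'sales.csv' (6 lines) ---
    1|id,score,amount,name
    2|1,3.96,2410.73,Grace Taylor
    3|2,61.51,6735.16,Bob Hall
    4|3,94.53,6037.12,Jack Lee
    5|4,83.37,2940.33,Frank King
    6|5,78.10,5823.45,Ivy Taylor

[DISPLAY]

[settings.toml]│ sales.csv                                            
──────────────────────────────────────────────────────────────────────
[api]                                                                 
secret_key = 60                                                       
max_connections = "localhost"                                         
workers = "/var/log"                                                  
timeout = 5432                                                        
debug = 100                                                           
                                                                      
                                                                      
                                                                      
                                                                      
                                                                      
                                                                      
                                                                      
                                                                      
                                                                      
                                                                      
                                                                      
                                                                      
                                                                      
                                                                      


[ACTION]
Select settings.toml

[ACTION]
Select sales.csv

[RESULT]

 settings.toml │[sales.csv]                                           
──────────────────────────────────────────────────────────────────────
id,score,amount,name                                                  
1,3.96,2410.73,Grace Taylor                                           
2,61.51,6735.16,Bob Hall                                              
3,94.53,6037.12,Jack Lee                                              
4,83.37,2940.33,Frank King                                            
5,78.10,5823.45,Ivy Taylor                                            
                                                                      
                                                                      
                                                                      
                                                                      
                                                                      
                                                                      
                                                                      
                                                                      
                                                                      
                                                                      
                                                                      
                                                                      
                                                                      
                                                                      


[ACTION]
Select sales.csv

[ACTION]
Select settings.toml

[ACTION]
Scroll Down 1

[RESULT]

[settings.toml]│ sales.csv                                            
──────────────────────────────────────────────────────────────────────
secret_key = 60                                                       
max_connections = "localhost"                                         
workers = "/var/log"                                                  
timeout = 5432                                                        
debug = 100                                                           
                                                                      
                                                                      
                                                                      
                                                                      
                                                                      
                                                                      
                                                                      
                                                                      
                                                                      
                                                                      
                                                                      
                                                                      
                                                                      
                                                                      
                                                                      


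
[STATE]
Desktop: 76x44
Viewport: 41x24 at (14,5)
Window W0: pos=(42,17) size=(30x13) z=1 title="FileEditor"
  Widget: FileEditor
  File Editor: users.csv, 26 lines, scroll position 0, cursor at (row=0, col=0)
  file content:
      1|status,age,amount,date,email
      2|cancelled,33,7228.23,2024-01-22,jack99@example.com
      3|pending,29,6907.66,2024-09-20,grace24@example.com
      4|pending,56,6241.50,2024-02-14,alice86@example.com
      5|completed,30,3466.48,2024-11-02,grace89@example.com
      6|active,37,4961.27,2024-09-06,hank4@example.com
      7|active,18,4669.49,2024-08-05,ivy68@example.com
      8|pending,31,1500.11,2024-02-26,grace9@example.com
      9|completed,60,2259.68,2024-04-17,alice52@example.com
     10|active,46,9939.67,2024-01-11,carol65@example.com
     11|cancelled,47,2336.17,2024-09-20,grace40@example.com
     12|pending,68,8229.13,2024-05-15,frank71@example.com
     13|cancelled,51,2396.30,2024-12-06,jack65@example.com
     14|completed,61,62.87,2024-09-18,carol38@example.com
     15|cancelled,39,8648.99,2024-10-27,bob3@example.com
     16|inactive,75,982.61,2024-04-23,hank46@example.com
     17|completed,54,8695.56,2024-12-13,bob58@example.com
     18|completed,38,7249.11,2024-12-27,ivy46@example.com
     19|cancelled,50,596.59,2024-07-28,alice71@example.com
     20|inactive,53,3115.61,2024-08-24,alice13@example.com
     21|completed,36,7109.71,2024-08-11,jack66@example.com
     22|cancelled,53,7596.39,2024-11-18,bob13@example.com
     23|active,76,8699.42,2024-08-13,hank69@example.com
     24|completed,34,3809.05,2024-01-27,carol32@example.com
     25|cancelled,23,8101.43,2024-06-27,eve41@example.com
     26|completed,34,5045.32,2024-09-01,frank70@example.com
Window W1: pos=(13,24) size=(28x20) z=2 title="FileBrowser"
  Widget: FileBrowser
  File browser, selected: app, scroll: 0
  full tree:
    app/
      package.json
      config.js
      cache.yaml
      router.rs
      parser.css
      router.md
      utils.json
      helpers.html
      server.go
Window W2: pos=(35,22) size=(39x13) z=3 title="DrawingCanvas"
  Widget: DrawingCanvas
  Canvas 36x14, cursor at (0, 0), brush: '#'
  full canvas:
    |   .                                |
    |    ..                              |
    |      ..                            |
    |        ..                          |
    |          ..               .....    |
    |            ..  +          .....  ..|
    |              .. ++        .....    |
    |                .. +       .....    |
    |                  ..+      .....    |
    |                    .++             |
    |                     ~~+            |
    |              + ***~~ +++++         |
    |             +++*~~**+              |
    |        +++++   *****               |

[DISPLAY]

                                         
                                         
                                         
                                         
                                         
                                         
                                         
                                         
                                         
                                         
                                         
                                         
                            ┏━━━━━━━━━━━━
                            ┃ FileEditor 
                            ┠────────────
                            ┃█tatus,age,a
                            ┃cancelled,33
                     ┏━━━━━━━━━━━━━━━━━━━
                     ┃ DrawingCanvas     
━━━━━━━━━━━━━━━━━━━━━┠───────────────────
 FileBrowser         ┃+  .               
─────────────────────┃    ..             
> [-] app/           ┃      ..           
    package.json     ┃        ..         


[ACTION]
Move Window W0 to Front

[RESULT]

                                         
                                         
                                         
                                         
                                         
                                         
                                         
                                         
                                         
                                         
                                         
                                         
                            ┏━━━━━━━━━━━━
                            ┃ FileEditor 
                            ┠────────────
                            ┃█tatus,age,a
                            ┃cancelled,33
                     ┏━━━━━━┃pending,29,6
                     ┃ Drawi┃pending,56,6
━━━━━━━━━━━━━━━━━━━━━┠──────┃completed,30
 FileBrowser         ┃+  .  ┃active,37,49
─────────────────────┃    ..┃active,18,46
> [-] app/           ┃      ┃pending,31,1
    package.json     ┃      ┃completed,60


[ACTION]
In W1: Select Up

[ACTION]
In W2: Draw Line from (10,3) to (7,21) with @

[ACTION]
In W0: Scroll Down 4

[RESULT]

                                         
                                         
                                         
                                         
                                         
                                         
                                         
                                         
                                         
                                         
                                         
                                         
                            ┏━━━━━━━━━━━━
                            ┃ FileEditor 
                            ┠────────────
                            ┃completed,30
                            ┃active,37,49
                     ┏━━━━━━┃active,18,46
                     ┃ Drawi┃pending,31,1
━━━━━━━━━━━━━━━━━━━━━┠──────┃completed,60
 FileBrowser         ┃+  .  ┃active,46,99
─────────────────────┃    ..┃cancelled,47
> [-] app/           ┃      ┃pending,68,8
    package.json     ┃      ┃cancelled,51


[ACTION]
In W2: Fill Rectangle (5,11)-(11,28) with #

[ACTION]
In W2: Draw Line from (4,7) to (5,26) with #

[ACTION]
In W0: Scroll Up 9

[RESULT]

                                         
                                         
                                         
                                         
                                         
                                         
                                         
                                         
                                         
                                         
                                         
                                         
                            ┏━━━━━━━━━━━━
                            ┃ FileEditor 
                            ┠────────────
                            ┃█tatus,age,a
                            ┃cancelled,33
                     ┏━━━━━━┃pending,29,6
                     ┃ Drawi┃pending,56,6
━━━━━━━━━━━━━━━━━━━━━┠──────┃completed,30
 FileBrowser         ┃+  .  ┃active,37,49
─────────────────────┃    ..┃active,18,46
> [-] app/           ┃      ┃pending,31,1
    package.json     ┃      ┃completed,60


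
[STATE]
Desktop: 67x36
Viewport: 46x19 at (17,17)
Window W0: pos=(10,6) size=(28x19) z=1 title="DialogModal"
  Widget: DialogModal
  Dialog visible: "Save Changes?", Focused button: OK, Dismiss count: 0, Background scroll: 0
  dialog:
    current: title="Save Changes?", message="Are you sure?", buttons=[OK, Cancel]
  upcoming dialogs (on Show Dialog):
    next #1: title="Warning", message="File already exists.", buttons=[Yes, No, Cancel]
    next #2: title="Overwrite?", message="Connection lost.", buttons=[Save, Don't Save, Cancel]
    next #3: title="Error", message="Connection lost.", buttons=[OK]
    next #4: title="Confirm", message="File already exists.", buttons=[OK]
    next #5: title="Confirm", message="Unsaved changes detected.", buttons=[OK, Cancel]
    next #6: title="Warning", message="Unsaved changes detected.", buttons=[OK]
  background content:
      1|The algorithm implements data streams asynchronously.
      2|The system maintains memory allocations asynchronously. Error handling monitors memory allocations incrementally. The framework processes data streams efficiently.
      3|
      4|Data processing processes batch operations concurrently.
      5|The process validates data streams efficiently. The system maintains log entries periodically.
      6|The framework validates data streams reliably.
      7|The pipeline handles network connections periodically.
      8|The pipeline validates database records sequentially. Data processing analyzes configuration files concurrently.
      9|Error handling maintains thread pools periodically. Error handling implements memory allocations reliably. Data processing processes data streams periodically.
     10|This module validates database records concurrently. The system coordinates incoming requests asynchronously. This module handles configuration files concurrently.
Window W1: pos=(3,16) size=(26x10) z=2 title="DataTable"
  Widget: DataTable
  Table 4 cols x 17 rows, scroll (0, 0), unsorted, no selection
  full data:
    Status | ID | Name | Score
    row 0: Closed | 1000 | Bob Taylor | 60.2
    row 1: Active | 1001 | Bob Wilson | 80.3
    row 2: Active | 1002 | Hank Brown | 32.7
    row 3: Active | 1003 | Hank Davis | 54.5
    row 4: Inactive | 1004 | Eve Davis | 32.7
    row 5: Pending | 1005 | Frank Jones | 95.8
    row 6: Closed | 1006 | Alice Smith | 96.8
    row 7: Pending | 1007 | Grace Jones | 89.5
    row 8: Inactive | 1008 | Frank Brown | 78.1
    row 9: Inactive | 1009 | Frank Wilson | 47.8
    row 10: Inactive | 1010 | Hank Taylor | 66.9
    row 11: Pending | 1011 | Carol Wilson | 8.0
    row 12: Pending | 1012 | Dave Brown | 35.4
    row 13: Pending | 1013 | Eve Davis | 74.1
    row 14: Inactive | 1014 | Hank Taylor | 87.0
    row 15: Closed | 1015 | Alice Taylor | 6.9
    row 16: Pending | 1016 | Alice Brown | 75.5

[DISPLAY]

           ┃  │ins t┃                         
───────────┨──┘ data┃                         
│Name      ┃        ┃                         
┼──────────┃        ┃                         
│Bob Taylor┃        ┃                         
│Bob Wilson┃        ┃                         
│Hank Brown┃        ┃                         
│Hank Davis┃━━━━━━━━┛                         
━━━━━━━━━━━┛                                  
                                              
                                              
                                              
                                              
                                              
                                              
                                              
                                              
                                              
                                              


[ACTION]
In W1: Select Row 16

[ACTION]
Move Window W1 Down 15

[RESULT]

[OK]  Cancel  │ins t┃                         
──────────────┘ data┃                         
                    ┃                         
                    ┃                         
                    ┃                         
                    ┃                         
                    ┃                         
━━━━━━━━━━━━━━━━━━━━┛                         
                                              
━━━━━━━━━━━┓                                  
           ┃                                  
───────────┨                                  
│Name      ┃                                  
┼──────────┃                                  
│Bob Taylor┃                                  
│Bob Wilson┃                                  
│Hank Brown┃                                  
│Hank Davis┃                                  
━━━━━━━━━━━┛                                  


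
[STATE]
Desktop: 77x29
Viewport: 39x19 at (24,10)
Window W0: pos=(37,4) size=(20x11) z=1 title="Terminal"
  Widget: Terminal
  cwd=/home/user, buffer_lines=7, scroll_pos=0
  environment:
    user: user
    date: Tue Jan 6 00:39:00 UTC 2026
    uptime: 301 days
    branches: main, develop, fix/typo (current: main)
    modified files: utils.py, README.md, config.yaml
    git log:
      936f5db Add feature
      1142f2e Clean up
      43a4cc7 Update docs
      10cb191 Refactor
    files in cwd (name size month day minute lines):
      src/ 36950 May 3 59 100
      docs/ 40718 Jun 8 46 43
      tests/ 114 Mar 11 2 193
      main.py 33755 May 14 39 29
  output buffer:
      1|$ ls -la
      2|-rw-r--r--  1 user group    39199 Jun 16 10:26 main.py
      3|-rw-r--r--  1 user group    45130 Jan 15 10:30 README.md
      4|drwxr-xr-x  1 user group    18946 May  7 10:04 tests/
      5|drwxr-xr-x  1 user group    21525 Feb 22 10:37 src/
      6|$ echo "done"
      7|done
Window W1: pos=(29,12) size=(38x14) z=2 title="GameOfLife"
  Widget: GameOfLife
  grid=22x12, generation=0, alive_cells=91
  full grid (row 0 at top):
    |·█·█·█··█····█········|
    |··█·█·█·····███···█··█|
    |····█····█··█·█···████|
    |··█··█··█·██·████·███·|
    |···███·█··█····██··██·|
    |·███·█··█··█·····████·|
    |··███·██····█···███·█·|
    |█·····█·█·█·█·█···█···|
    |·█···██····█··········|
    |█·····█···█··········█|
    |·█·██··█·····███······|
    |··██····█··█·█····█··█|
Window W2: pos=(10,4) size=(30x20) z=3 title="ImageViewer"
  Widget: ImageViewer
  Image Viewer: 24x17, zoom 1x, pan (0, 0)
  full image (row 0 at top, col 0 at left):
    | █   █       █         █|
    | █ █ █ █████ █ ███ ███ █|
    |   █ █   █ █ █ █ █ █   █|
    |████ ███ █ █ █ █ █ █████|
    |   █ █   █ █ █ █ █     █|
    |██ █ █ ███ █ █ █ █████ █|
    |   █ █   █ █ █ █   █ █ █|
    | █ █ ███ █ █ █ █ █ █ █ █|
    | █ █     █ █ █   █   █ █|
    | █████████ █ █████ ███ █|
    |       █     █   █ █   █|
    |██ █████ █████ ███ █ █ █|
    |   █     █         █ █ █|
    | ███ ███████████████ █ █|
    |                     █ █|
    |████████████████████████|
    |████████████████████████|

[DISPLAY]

█ █ █ █████    ┃wxr-xr-x  1 user┃      
█ █ █     █    ┃wxr-xr-x  1 user┃      
█ █ █████ █    ┃━━━━━━━━━━━━━━━━━━━━━━━
█ █   █ █ █    ┃e                      
█ █ █ █ █ █    ┃───────────────────────
█   █   █ █    ┃                       
█████ ███ █    ┃··███···█··█           
█   █ █   █    ┃··█·█···████           
█ ███ █ █ █    ┃██·████·███·           
      █ █ █    ┃█····██··██·           
███████ █ █    ┃·█·····████·           
        █ █    ┃··█···███·█·           
███████████    ┃█·█·█···█···           
━━━━━━━━━━━━━━━┛·█··········           
     ┃█·····█···█··········█           
     ┗━━━━━━━━━━━━━━━━━━━━━━━━━━━━━━━━━
                                       
                                       
                                       


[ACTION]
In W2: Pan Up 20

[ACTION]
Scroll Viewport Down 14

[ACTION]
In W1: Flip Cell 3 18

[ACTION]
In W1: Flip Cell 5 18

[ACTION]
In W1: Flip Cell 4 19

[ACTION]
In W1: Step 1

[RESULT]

█ █ █ █████    ┃wxr-xr-x  1 user┃      
█ █ █     █    ┃wxr-xr-x  1 user┃      
█ █ █████ █    ┃━━━━━━━━━━━━━━━━━━━━━━━
█ █   █ █ █    ┃e                      
█ █ █ █ █ █    ┃───────────────────────
█   █   █ █    ┃                       
█████ ███ █    ┃··█·█···█··█           
█   █ █   █    ┃█······██··█           
█ ███ █ █ █    ┃████··███···           
      █ █ █    ┃█·█····██··█           
███████ █ █    ┃·█···█····██           
        █ █    ┃··██··█···█·           
███████████    ┃··██····██··           
━━━━━━━━━━━━━━━┛██··········           
     ┃███·█·██······█·······           
     ┗━━━━━━━━━━━━━━━━━━━━━━━━━━━━━━━━━
                                       
                                       
                                       


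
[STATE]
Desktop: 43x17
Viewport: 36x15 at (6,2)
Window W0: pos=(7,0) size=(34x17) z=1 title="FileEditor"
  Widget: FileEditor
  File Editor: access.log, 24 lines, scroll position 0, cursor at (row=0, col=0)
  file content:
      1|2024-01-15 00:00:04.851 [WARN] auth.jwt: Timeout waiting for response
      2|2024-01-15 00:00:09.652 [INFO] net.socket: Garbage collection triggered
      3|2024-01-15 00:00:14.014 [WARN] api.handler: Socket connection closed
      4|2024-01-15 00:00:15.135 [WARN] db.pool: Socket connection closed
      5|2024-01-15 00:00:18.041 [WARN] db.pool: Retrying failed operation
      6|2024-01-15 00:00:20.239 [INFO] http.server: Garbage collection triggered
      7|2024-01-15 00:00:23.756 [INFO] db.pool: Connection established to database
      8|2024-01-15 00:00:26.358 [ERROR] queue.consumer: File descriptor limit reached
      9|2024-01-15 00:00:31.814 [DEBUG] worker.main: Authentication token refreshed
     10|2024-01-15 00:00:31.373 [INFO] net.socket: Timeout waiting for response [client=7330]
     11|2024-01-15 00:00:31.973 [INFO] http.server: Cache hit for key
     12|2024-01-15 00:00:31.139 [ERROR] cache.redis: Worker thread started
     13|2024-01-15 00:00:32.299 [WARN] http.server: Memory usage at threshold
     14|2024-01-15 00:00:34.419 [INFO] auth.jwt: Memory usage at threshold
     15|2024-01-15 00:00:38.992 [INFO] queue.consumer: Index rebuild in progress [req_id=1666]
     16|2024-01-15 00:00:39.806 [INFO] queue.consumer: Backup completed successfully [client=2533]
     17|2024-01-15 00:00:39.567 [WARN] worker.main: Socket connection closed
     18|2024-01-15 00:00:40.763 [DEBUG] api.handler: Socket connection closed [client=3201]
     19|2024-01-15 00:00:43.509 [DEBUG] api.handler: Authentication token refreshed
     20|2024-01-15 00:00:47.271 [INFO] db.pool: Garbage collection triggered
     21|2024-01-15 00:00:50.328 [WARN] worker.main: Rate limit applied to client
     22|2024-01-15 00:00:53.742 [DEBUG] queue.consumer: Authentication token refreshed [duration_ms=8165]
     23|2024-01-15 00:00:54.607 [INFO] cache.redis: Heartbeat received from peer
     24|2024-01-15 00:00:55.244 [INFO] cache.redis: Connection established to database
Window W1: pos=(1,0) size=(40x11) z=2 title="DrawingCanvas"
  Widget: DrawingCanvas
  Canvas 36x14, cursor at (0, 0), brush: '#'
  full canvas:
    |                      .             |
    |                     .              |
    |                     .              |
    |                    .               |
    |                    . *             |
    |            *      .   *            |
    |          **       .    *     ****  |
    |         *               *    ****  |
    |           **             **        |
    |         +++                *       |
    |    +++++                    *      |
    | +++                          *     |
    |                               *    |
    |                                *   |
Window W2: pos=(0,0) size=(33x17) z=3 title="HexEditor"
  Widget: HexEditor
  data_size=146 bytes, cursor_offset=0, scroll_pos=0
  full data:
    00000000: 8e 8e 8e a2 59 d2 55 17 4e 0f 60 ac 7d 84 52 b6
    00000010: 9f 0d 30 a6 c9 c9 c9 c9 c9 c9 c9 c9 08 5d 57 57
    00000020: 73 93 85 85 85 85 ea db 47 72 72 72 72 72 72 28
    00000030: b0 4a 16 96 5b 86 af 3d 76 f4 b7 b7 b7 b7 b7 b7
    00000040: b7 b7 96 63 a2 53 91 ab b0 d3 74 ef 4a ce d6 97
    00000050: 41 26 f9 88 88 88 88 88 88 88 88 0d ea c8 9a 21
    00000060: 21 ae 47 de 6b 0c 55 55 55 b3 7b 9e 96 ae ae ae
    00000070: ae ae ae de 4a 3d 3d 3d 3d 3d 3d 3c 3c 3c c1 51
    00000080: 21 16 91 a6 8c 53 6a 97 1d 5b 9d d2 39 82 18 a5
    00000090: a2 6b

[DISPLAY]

──────────────────────────┨───────┨ 
000  8E 8e 8e a2 59 d2 55 ┃       ┃ 
010  9f 0d 30 a6 c9 c9 c9 ┃       ┃ 
020  73 93 85 85 85 85 ea ┃       ┃ 
030  b0 4a 16 96 5b 86 af ┃       ┃ 
040  b7 b7 96 63 a2 53 91 ┃       ┃ 
050  41 26 f9 88 88 88 88 ┃       ┃ 
060  21 ae 47 de 6b 0c 55 ┃***    ┃ 
070  ae ae ae de 4a 3d 3d ┃━━━━━━━┛ 
080  21 16 91 a6 8c 53 6a ┃DEBUG]░┃ 
090  a2 6b                ┃INFO] ░┃ 
                          ┃INFO] ░┃ 
                          ┃ERROR]░┃ 
                          ┃WARN] ▼┃ 
━━━━━━━━━━━━━━━━━━━━━━━━━━┛━━━━━━━┛ 


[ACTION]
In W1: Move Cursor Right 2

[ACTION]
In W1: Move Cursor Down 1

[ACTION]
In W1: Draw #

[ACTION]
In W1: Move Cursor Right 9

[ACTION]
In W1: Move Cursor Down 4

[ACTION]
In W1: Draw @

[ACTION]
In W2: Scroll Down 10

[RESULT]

──────────────────────────┨───────┨ 
090  a2 6b                ┃       ┃ 
                          ┃       ┃ 
                          ┃       ┃ 
                          ┃       ┃ 
                          ┃       ┃ 
                          ┃       ┃ 
                          ┃***    ┃ 
                          ┃━━━━━━━┛ 
                          ┃DEBUG]░┃ 
                          ┃INFO] ░┃ 
                          ┃INFO] ░┃ 
                          ┃ERROR]░┃ 
                          ┃WARN] ▼┃ 
━━━━━━━━━━━━━━━━━━━━━━━━━━┛━━━━━━━┛ 
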